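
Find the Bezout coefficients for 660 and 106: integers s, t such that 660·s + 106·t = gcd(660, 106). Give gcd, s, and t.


Euclidean algorithm on (660, 106) — divide until remainder is 0:
  660 = 6 · 106 + 24
  106 = 4 · 24 + 10
  24 = 2 · 10 + 4
  10 = 2 · 4 + 2
  4 = 2 · 2 + 0
gcd(660, 106) = 2.
Track Bezout coefficients alongside the remainders: start with r₀ = 660 = a·1 + b·0 (s = 1, t = 0) and r₁ = 106 = a·0 + b·1 (s = 0, t = 1); each new remainder r_{k+1} = r_{k-1} − q_k·r_k inherits s_{k+1} = s_{k-1} − q_k·s_k, t_{k+1} = t_{k-1} − q_k·t_k, so r_k = a·s_k + b·t_k at every step:
  q = 6: r = 24, s = 1 − 6·0 = 1, t = 0 − 6·1 = -6  (check: 660·1 + 106·(-6) = 24)
  q = 4: r = 10, s = 0 − 4·1 = -4, t = 1 − 4·(-6) = 25  (check: 660·(-4) + 106·25 = 10)
  q = 2: r = 4, s = 1 − 2·(-4) = 9, t = -6 − 2·25 = -56  (check: 660·9 + 106·(-56) = 4)
  q = 2: r = 2, s = -4 − 2·9 = -22, t = 25 − 2·(-56) = 137  (check: 660·(-22) + 106·137 = 2)
The row with r = 2 (the gcd) gives the Bezout coefficients s = -22, t = 137.
Result: 660 · (-22) + 106 · (137) = 2.

gcd(660, 106) = 2; s = -22, t = 137 (check: 660·(-22) + 106·137 = 2).


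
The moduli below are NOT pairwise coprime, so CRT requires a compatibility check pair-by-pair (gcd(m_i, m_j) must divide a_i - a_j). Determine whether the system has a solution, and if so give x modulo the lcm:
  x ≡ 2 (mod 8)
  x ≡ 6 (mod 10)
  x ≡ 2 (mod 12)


Moduli 8, 10, 12 are not pairwise coprime, so CRT works modulo lcm(m_i) when all pairwise compatibility conditions hold.
Pairwise compatibility: gcd(m_i, m_j) must divide a_i - a_j for every pair.
Merge one congruence at a time:
  Start: x ≡ 2 (mod 8).
  Combine with x ≡ 6 (mod 10): gcd(8, 10) = 2; 6 - 2 = 4, which IS divisible by 2, so compatible.
    Write x = 2 + 8·t and substitute into x ≡ 6 (mod 10): 8·t ≡ 6 − 2 = 4 (mod 10).
    Divide the congruence (and modulus) by g = 2: 4·t ≡ 2 (mod 5).
    The inverse of 4 mod 5 is 4 (since 4·4 = 16 = 3·5 + 1), so t ≡ 4·2 = 8 ≡ 3 (mod 5).
    Then x = 2 + 8·3 = 26, valid modulo lcm(8, 10) = 40: x ≡ 26 (mod 40).
  Combine with x ≡ 2 (mod 12): gcd(40, 12) = 4; 2 - 26 = -24, which IS divisible by 4, so compatible.
    Write x = 26 + 40·t and substitute into x ≡ 2 (mod 12): 40·t ≡ 2 − 26 = -24 (mod 12).
    Divide the congruence (and modulus) by g = 4: 10·t ≡ -6 (mod 3).
    Reduce coefficients mod 3: 1·t ≡ 0 (mod 3).
    So t ≡ 0 (mod 3).
    Then x = 26 + 40·0 = 26, valid modulo lcm(40, 12) = 120: x ≡ 26 (mod 120).
Verify: 26 mod 8 = 2, 26 mod 10 = 6, 26 mod 12 = 2.

x ≡ 26 (mod 120).


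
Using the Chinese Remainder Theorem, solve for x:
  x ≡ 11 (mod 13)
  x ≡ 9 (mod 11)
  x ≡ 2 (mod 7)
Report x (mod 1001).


Moduli 13, 11, 7 are pairwise coprime; by CRT there is a unique solution modulo M = 13 · 11 · 7 = 1001.
Solve pairwise, accumulating the modulus:
  Start with x ≡ 11 (mod 13).
  Combine with x ≡ 9 (mod 11): since gcd(13, 11) = 1, we get a unique residue mod 143.
    Write x = 11 + 13·t and substitute into x ≡ 9 (mod 11): 13·t ≡ 9 − 11 = -2 (mod 11).
    Reduce coefficients mod 11: 2·t ≡ 9 (mod 11).
    The inverse of 2 mod 11 is 6 (since 2·6 = 12 = 1·11 + 1), so t ≡ 6·9 = 54 ≡ 10 (mod 11).
    Then x = 11 + 13·10 = 141, valid modulo lcm(13, 11) = 143: x ≡ 141 (mod 143).
  Combine with x ≡ 2 (mod 7): since gcd(143, 7) = 1, we get a unique residue mod 1001.
    Write x = 141 + 143·t and substitute into x ≡ 2 (mod 7): 143·t ≡ 2 − 141 = -139 (mod 7).
    Reduce coefficients mod 7: 3·t ≡ 1 (mod 7).
    The inverse of 3 mod 7 is 5 (since 3·5 = 15 = 2·7 + 1), so t ≡ 5·1 = 5 ≡ 5 (mod 7).
    Then x = 141 + 143·5 = 856, valid modulo lcm(143, 7) = 1001: x ≡ 856 (mod 1001).
Verify: 856 mod 13 = 11 ✓, 856 mod 11 = 9 ✓, 856 mod 7 = 2 ✓.

x ≡ 856 (mod 1001).


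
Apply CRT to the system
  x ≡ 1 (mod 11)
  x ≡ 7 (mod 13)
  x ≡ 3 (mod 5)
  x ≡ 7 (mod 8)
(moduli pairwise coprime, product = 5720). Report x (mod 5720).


Product of moduli M = 11 · 13 · 5 · 8 = 5720.
Merge one congruence at a time:
  Start: x ≡ 1 (mod 11).
  Combine with x ≡ 7 (mod 13); new modulus lcm = 143.
    Write x = 1 + 11·t and substitute into x ≡ 7 (mod 13): 11·t ≡ 7 − 1 = 6 (mod 13).
    The inverse of 11 mod 13 is 6 (since 11·6 = 66 = 5·13 + 1), so t ≡ 6·6 = 36 ≡ 10 (mod 13).
    Then x = 1 + 11·10 = 111, valid modulo lcm(11, 13) = 143: x ≡ 111 (mod 143).
  Combine with x ≡ 3 (mod 5); new modulus lcm = 715.
    Write x = 111 + 143·t and substitute into x ≡ 3 (mod 5): 143·t ≡ 3 − 111 = -108 (mod 5).
    Reduce coefficients mod 5: 3·t ≡ 2 (mod 5).
    The inverse of 3 mod 5 is 2 (since 3·2 = 6 = 1·5 + 1), so t ≡ 2·2 = 4 ≡ 4 (mod 5).
    Then x = 111 + 143·4 = 683, valid modulo lcm(143, 5) = 715: x ≡ 683 (mod 715).
  Combine with x ≡ 7 (mod 8); new modulus lcm = 5720.
    Write x = 683 + 715·t and substitute into x ≡ 7 (mod 8): 715·t ≡ 7 − 683 = -676 (mod 8).
    Reduce coefficients mod 8: 3·t ≡ 4 (mod 8).
    The inverse of 3 mod 8 is 3 (since 3·3 = 9 = 1·8 + 1), so t ≡ 3·4 = 12 ≡ 4 (mod 8).
    Then x = 683 + 715·4 = 3543, valid modulo lcm(715, 8) = 5720: x ≡ 3543 (mod 5720).
Verify against each original: 3543 mod 11 = 1, 3543 mod 13 = 7, 3543 mod 5 = 3, 3543 mod 8 = 7.

x ≡ 3543 (mod 5720).


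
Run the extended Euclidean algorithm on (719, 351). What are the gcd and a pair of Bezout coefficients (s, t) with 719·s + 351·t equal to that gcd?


Euclidean algorithm on (719, 351) — divide until remainder is 0:
  719 = 2 · 351 + 17
  351 = 20 · 17 + 11
  17 = 1 · 11 + 6
  11 = 1 · 6 + 5
  6 = 1 · 5 + 1
  5 = 5 · 1 + 0
gcd(719, 351) = 1.
Track Bezout coefficients alongside the remainders: start with r₀ = 719 = a·1 + b·0 (s = 1, t = 0) and r₁ = 351 = a·0 + b·1 (s = 0, t = 1); each new remainder r_{k+1} = r_{k-1} − q_k·r_k inherits s_{k+1} = s_{k-1} − q_k·s_k, t_{k+1} = t_{k-1} − q_k·t_k, so r_k = a·s_k + b·t_k at every step:
  q = 2: r = 17, s = 1 − 2·0 = 1, t = 0 − 2·1 = -2  (check: 719·1 + 351·(-2) = 17)
  q = 20: r = 11, s = 0 − 20·1 = -20, t = 1 − 20·(-2) = 41  (check: 719·(-20) + 351·41 = 11)
  q = 1: r = 6, s = 1 − 1·(-20) = 21, t = -2 − 1·41 = -43  (check: 719·21 + 351·(-43) = 6)
  q = 1: r = 5, s = -20 − 1·21 = -41, t = 41 − 1·(-43) = 84  (check: 719·(-41) + 351·84 = 5)
  q = 1: r = 1, s = 21 − 1·(-41) = 62, t = -43 − 1·84 = -127  (check: 719·62 + 351·(-127) = 1)
The row with r = 1 (the gcd) gives the Bezout coefficients s = 62, t = -127.
Result: 719 · (62) + 351 · (-127) = 1.

gcd(719, 351) = 1; s = 62, t = -127 (check: 719·62 + 351·(-127) = 1).


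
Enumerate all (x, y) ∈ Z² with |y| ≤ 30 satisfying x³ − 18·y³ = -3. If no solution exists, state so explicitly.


The equation is x³ - 18y³ = -3. For fixed y, x³ = 18·y³ − 3, so a solution requires the RHS to be a perfect cube.
Strategy: iterate y from -30 to 30, compute RHS = 18·y³ − 3, and check whether it is a (positive or negative) perfect cube.
Check small values of y:
  y = 0: RHS = -3 is not a perfect cube.
  y = 1: RHS = 15 is not a perfect cube.
  y = -1: RHS = -21 is not a perfect cube.
  y = 2: RHS = 141 is not a perfect cube.
  y = -2: RHS = -147 is not a perfect cube.
  y = 3: RHS = 483 is not a perfect cube.
  y = -3: RHS = -489 is not a perfect cube.
Continuing the search up to |y| = 30 finds no solutions either.
No (x, y) in the scanned range satisfies the equation.

No integer solutions with |y| ≤ 30.


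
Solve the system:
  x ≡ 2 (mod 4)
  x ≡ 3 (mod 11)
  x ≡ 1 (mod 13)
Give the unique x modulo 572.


Moduli 4, 11, 13 are pairwise coprime; by CRT there is a unique solution modulo M = 4 · 11 · 13 = 572.
Solve pairwise, accumulating the modulus:
  Start with x ≡ 2 (mod 4).
  Combine with x ≡ 3 (mod 11): since gcd(4, 11) = 1, we get a unique residue mod 44.
    Write x = 2 + 4·t and substitute into x ≡ 3 (mod 11): 4·t ≡ 3 − 2 = 1 (mod 11).
    The inverse of 4 mod 11 is 3 (since 4·3 = 12 = 1·11 + 1), so t ≡ 3·1 = 3 ≡ 3 (mod 11).
    Then x = 2 + 4·3 = 14, valid modulo lcm(4, 11) = 44: x ≡ 14 (mod 44).
  Combine with x ≡ 1 (mod 13): since gcd(44, 13) = 1, we get a unique residue mod 572.
    Write x = 14 + 44·t and substitute into x ≡ 1 (mod 13): 44·t ≡ 1 − 14 = -13 (mod 13).
    Reduce coefficients mod 13: 5·t ≡ 0 (mod 13).
    The inverse of 5 mod 13 is 8 (since 5·8 = 40 = 3·13 + 1), so t ≡ 8·0 = 0 ≡ 0 (mod 13).
    Then x = 14 + 44·0 = 14, valid modulo lcm(44, 13) = 572: x ≡ 14 (mod 572).
Verify: 14 mod 4 = 2 ✓, 14 mod 11 = 3 ✓, 14 mod 13 = 1 ✓.

x ≡ 14 (mod 572).


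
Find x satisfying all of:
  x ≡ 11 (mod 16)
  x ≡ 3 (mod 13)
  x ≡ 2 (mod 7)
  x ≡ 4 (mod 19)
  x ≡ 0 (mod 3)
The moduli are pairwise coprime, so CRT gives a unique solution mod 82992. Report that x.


Product of moduli M = 16 · 13 · 7 · 19 · 3 = 82992.
Merge one congruence at a time:
  Start: x ≡ 11 (mod 16).
  Combine with x ≡ 3 (mod 13); new modulus lcm = 208.
    Write x = 11 + 16·t and substitute into x ≡ 3 (mod 13): 16·t ≡ 3 − 11 = -8 (mod 13).
    Reduce coefficients mod 13: 3·t ≡ 5 (mod 13).
    The inverse of 3 mod 13 is 9 (since 3·9 = 27 = 2·13 + 1), so t ≡ 9·5 = 45 ≡ 6 (mod 13).
    Then x = 11 + 16·6 = 107, valid modulo lcm(16, 13) = 208: x ≡ 107 (mod 208).
  Combine with x ≡ 2 (mod 7); new modulus lcm = 1456.
    Write x = 107 + 208·t and substitute into x ≡ 2 (mod 7): 208·t ≡ 2 − 107 = -105 (mod 7).
    Reduce coefficients mod 7: 5·t ≡ 0 (mod 7).
    The inverse of 5 mod 7 is 3 (since 5·3 = 15 = 2·7 + 1), so t ≡ 3·0 = 0 ≡ 0 (mod 7).
    Then x = 107 + 208·0 = 107, valid modulo lcm(208, 7) = 1456: x ≡ 107 (mod 1456).
  Combine with x ≡ 4 (mod 19); new modulus lcm = 27664.
    Write x = 107 + 1456·t and substitute into x ≡ 4 (mod 19): 1456·t ≡ 4 − 107 = -103 (mod 19).
    Reduce coefficients mod 19: 12·t ≡ 11 (mod 19).
    The inverse of 12 mod 19 is 8 (since 12·8 = 96 = 5·19 + 1), so t ≡ 8·11 = 88 ≡ 12 (mod 19).
    Then x = 107 + 1456·12 = 17579, valid modulo lcm(1456, 19) = 27664: x ≡ 17579 (mod 27664).
  Combine with x ≡ 0 (mod 3); new modulus lcm = 82992.
    Write x = 17579 + 27664·t and substitute into x ≡ 0 (mod 3): 27664·t ≡ 0 − 17579 = -17579 (mod 3).
    Reduce coefficients mod 3: 1·t ≡ 1 (mod 3).
    So t ≡ 1 (mod 3).
    Then x = 17579 + 27664·1 = 45243, valid modulo lcm(27664, 3) = 82992: x ≡ 45243 (mod 82992).
Verify against each original: 45243 mod 16 = 11, 45243 mod 13 = 3, 45243 mod 7 = 2, 45243 mod 19 = 4, 45243 mod 3 = 0.

x ≡ 45243 (mod 82992).


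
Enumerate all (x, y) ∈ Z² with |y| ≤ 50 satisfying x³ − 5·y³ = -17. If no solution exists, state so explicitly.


The equation is x³ - 5y³ = -17. For fixed y, x³ = 5·y³ − 17, so a solution requires the RHS to be a perfect cube.
Strategy: iterate y from -50 to 50, compute RHS = 5·y³ − 17, and check whether it is a (positive or negative) perfect cube.
Check small values of y:
  y = 0: RHS = -17 is not a perfect cube.
  y = 1: RHS = -12 is not a perfect cube.
  y = -1: RHS = -22 is not a perfect cube.
  y = 2: RHS = 23 is not a perfect cube.
  y = -2: RHS = -57 is not a perfect cube.
  y = 3: RHS = 118 is not a perfect cube.
  y = -3: RHS = -152 is not a perfect cube.
Continuing the search up to |y| = 50 finds no solutions either.
No (x, y) in the scanned range satisfies the equation.

No integer solutions with |y| ≤ 50.


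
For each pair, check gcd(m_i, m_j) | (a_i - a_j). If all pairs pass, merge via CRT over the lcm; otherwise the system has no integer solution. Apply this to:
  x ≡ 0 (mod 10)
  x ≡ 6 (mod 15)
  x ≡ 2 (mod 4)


Moduli 10, 15, 4 are not pairwise coprime, so CRT works modulo lcm(m_i) when all pairwise compatibility conditions hold.
Pairwise compatibility: gcd(m_i, m_j) must divide a_i - a_j for every pair.
Merge one congruence at a time:
  Start: x ≡ 0 (mod 10).
  Combine with x ≡ 6 (mod 15): gcd(10, 15) = 5, and 6 - 0 = 6 is NOT divisible by 5.
    ⇒ system is inconsistent (no integer solution).

No solution (the system is inconsistent).


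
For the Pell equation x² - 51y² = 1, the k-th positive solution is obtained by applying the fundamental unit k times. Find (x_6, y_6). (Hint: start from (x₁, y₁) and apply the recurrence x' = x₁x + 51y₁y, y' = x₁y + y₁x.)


Step 1: Find the fundamental solution (x₁, y₁) of x² - 51y² = 1.
  Expand √51 as a continued fraction. a₀ = ⌊√51⌋ = 7; iterate m_{k+1} = d_k·a_k − m_k, d_{k+1} = (51 − m_{k+1}²)/d_k, a_{k+1} = ⌊(a₀ + m_{k+1})/d_{k+1}⌋ (starting m₀ = 0, d₀ = 1), with convergents p_k = a_k·p_{k-1} + p_{k-2}, q_k = a_k·q_{k-1} + q_{k-2} (p₋₁ = 1, q₋₁ = 0):
  k = 0: a₀ = 7; p₀/q₀ = 7/1; p₀² − 51·q₀² = 49 − 51 = -2.
  k = 1: m = 7, d = 2, a = ⌊(7 + 7)/2⌋ = 7; p/q = (7·7 + 1)/(7·1 + 0) = 50/7; p² − 51·q² = 2500 − 2499 = 1.
  The first convergent with p² − 51·q² = 1 gives the fundamental solution (x₁, y₁) = (50, 7).
Step 2: Apply the recurrence (x_{n+1}, y_{n+1}) = (x₁x_n + 51y₁y_n, x₁y_n + y₁x_n) repeatedly.
  From (x_1, y_1) = (50, 7): x_2 = 50·50 + 51·7·7 = 4999; y_2 = 50·7 + 7·50 = 700.
  From (x_2, y_2) = (4999, 700): x_3 = 50·4999 + 51·7·700 = 499850; y_3 = 50·700 + 7·4999 = 69993.
  From (x_3, y_3) = (499850, 69993): x_4 = 50·499850 + 51·7·69993 = 49980001; y_4 = 50·69993 + 7·499850 = 6998600.
  From (x_4, y_4) = (49980001, 6998600): x_5 = 50·49980001 + 51·7·6998600 = 4997500250; y_5 = 50·6998600 + 7·49980001 = 699790007.
  From (x_5, y_5) = (4997500250, 699790007): x_6 = 50·4997500250 + 51·7·699790007 = 499700044999; y_6 = 50·699790007 + 7·4997500250 = 69972002100.
Step 3: Verify x_6² - 51·y_6² = 249700134972002624910001 - 249700134972002624910000 = 1 (should be 1). ✓

(x_1, y_1) = (50, 7); (x_6, y_6) = (499700044999, 69972002100).


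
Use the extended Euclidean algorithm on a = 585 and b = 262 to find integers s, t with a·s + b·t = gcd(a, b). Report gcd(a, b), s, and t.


Euclidean algorithm on (585, 262) — divide until remainder is 0:
  585 = 2 · 262 + 61
  262 = 4 · 61 + 18
  61 = 3 · 18 + 7
  18 = 2 · 7 + 4
  7 = 1 · 4 + 3
  4 = 1 · 3 + 1
  3 = 3 · 1 + 0
gcd(585, 262) = 1.
Track Bezout coefficients alongside the remainders: start with r₀ = 585 = a·1 + b·0 (s = 1, t = 0) and r₁ = 262 = a·0 + b·1 (s = 0, t = 1); each new remainder r_{k+1} = r_{k-1} − q_k·r_k inherits s_{k+1} = s_{k-1} − q_k·s_k, t_{k+1} = t_{k-1} − q_k·t_k, so r_k = a·s_k + b·t_k at every step:
  q = 2: r = 61, s = 1 − 2·0 = 1, t = 0 − 2·1 = -2  (check: 585·1 + 262·(-2) = 61)
  q = 4: r = 18, s = 0 − 4·1 = -4, t = 1 − 4·(-2) = 9  (check: 585·(-4) + 262·9 = 18)
  q = 3: r = 7, s = 1 − 3·(-4) = 13, t = -2 − 3·9 = -29  (check: 585·13 + 262·(-29) = 7)
  q = 2: r = 4, s = -4 − 2·13 = -30, t = 9 − 2·(-29) = 67  (check: 585·(-30) + 262·67 = 4)
  q = 1: r = 3, s = 13 − 1·(-30) = 43, t = -29 − 1·67 = -96  (check: 585·43 + 262·(-96) = 3)
  q = 1: r = 1, s = -30 − 1·43 = -73, t = 67 − 1·(-96) = 163  (check: 585·(-73) + 262·163 = 1)
The row with r = 1 (the gcd) gives the Bezout coefficients s = -73, t = 163.
Result: 585 · (-73) + 262 · (163) = 1.

gcd(585, 262) = 1; s = -73, t = 163 (check: 585·(-73) + 262·163 = 1).


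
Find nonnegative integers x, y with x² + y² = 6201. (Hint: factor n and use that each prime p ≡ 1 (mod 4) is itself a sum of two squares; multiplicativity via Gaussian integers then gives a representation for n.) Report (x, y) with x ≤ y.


Step 1: Factor n = 6201 = 3^2 · 13 · 53.
Step 2: Check the mod-4 condition on each prime factor: 3 ≡ 3 (mod 4), exponent 2 (must be even); 13 ≡ 1 (mod 4), exponent 1; 53 ≡ 1 (mod 4), exponent 1.
All primes ≡ 3 (mod 4) appear to even exponent (or don't appear), so by the two-squares theorem n IS expressible as a sum of two squares.
Step 3: Build a representation. Group n = k² · m with k = 3 and m = 13 · 53 = 689 (a product of primes ≡ 1 (mod 4)); a representation of m scales to one of n via (k·x)² + (k·y)² = k²(x² + y²). Each prime p ≡ 1 (mod 4) is itself a sum of two squares; find a² by testing p − a² for a perfect square:
  13: 13 − 1² = 12, 13 − 2² = 9 = 3² ⇒ 13 = 2² + 3².
  53: 53 − 1² = 52, 53 − 2² = 49 = 7² ⇒ 53 = 2² + 7².
  Combine using the Brahmagupta–Fibonacci identity (a² + b²)(c² + d²) = (ac − bd)² + (ad + bc)² = (ac + bd)² + (ad − bc)²:
  13 · 53 = 689: from (2² + 3²)(2² + 7²), take (2·2 − 3·7, 2·7 + 3·2) = (4 − 21, 14 + 6) = (-17, 20); dropping signs (only squares matter) gives (17, 20); check 17² + 20² = 289 + 400 = 689 ✓.
  Scale by k = 3: (3·17, 3·20) = (51, 60).
Step 4: Order so x ≤ y and verify: 51² + 60² = 2601 + 3600 = 6201 = n. ✓

n = 6201 = 51² + 60² (one valid representation with x ≤ y).


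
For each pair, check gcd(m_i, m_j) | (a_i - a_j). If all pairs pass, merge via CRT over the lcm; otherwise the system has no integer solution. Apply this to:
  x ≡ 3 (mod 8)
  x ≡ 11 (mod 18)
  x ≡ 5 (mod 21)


Moduli 8, 18, 21 are not pairwise coprime, so CRT works modulo lcm(m_i) when all pairwise compatibility conditions hold.
Pairwise compatibility: gcd(m_i, m_j) must divide a_i - a_j for every pair.
Merge one congruence at a time:
  Start: x ≡ 3 (mod 8).
  Combine with x ≡ 11 (mod 18): gcd(8, 18) = 2; 11 - 3 = 8, which IS divisible by 2, so compatible.
    Write x = 3 + 8·t and substitute into x ≡ 11 (mod 18): 8·t ≡ 11 − 3 = 8 (mod 18).
    Divide the congruence (and modulus) by g = 2: 4·t ≡ 4 (mod 9).
    The inverse of 4 mod 9 is 7 (since 4·7 = 28 = 3·9 + 1), so t ≡ 7·4 = 28 ≡ 1 (mod 9).
    Then x = 3 + 8·1 = 11, valid modulo lcm(8, 18) = 72: x ≡ 11 (mod 72).
  Combine with x ≡ 5 (mod 21): gcd(72, 21) = 3; 5 - 11 = -6, which IS divisible by 3, so compatible.
    Write x = 11 + 72·t and substitute into x ≡ 5 (mod 21): 72·t ≡ 5 − 11 = -6 (mod 21).
    Divide the congruence (and modulus) by g = 3: 24·t ≡ -2 (mod 7).
    Reduce coefficients mod 7: 3·t ≡ 5 (mod 7).
    The inverse of 3 mod 7 is 5 (since 3·5 = 15 = 2·7 + 1), so t ≡ 5·5 = 25 ≡ 4 (mod 7).
    Then x = 11 + 72·4 = 299, valid modulo lcm(72, 21) = 504: x ≡ 299 (mod 504).
Verify: 299 mod 8 = 3, 299 mod 18 = 11, 299 mod 21 = 5.

x ≡ 299 (mod 504).


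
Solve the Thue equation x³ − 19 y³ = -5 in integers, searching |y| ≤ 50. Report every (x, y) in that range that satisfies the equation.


The equation is x³ - 19y³ = -5. For fixed y, x³ = 19·y³ − 5, so a solution requires the RHS to be a perfect cube.
Strategy: iterate y from -50 to 50, compute RHS = 19·y³ − 5, and check whether it is a (positive or negative) perfect cube.
Check small values of y:
  y = 0: RHS = -5 is not a perfect cube.
  y = 1: RHS = 14 is not a perfect cube.
  y = -1: RHS = -24 is not a perfect cube.
  y = 2: RHS = 147 is not a perfect cube.
  y = -2: RHS = -157 is not a perfect cube.
  y = 3: RHS = 508 is not a perfect cube.
  y = -3: RHS = -518 is not a perfect cube.
Continuing the search up to |y| = 50 finds no solutions either.
No (x, y) in the scanned range satisfies the equation.

No integer solutions with |y| ≤ 50.


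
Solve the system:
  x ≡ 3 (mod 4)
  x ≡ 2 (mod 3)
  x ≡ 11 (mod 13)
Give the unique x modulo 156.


Moduli 4, 3, 13 are pairwise coprime; by CRT there is a unique solution modulo M = 4 · 3 · 13 = 156.
Solve pairwise, accumulating the modulus:
  Start with x ≡ 3 (mod 4).
  Combine with x ≡ 2 (mod 3): since gcd(4, 3) = 1, we get a unique residue mod 12.
    Write x = 3 + 4·t and substitute into x ≡ 2 (mod 3): 4·t ≡ 2 − 3 = -1 (mod 3).
    Reduce coefficients mod 3: 1·t ≡ 2 (mod 3).
    So t ≡ 2 (mod 3).
    Then x = 3 + 4·2 = 11, valid modulo lcm(4, 3) = 12: x ≡ 11 (mod 12).
  Combine with x ≡ 11 (mod 13): since gcd(12, 13) = 1, we get a unique residue mod 156.
    Write x = 11 + 12·t and substitute into x ≡ 11 (mod 13): 12·t ≡ 11 − 11 = 0 (mod 13).
    The inverse of 12 mod 13 is 12 (since 12·12 = 144 = 11·13 + 1), so t ≡ 12·0 = 0 ≡ 0 (mod 13).
    Then x = 11 + 12·0 = 11, valid modulo lcm(12, 13) = 156: x ≡ 11 (mod 156).
Verify: 11 mod 4 = 3 ✓, 11 mod 3 = 2 ✓, 11 mod 13 = 11 ✓.

x ≡ 11 (mod 156).


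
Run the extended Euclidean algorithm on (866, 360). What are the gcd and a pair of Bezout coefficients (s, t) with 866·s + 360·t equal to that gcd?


Euclidean algorithm on (866, 360) — divide until remainder is 0:
  866 = 2 · 360 + 146
  360 = 2 · 146 + 68
  146 = 2 · 68 + 10
  68 = 6 · 10 + 8
  10 = 1 · 8 + 2
  8 = 4 · 2 + 0
gcd(866, 360) = 2.
Track Bezout coefficients alongside the remainders: start with r₀ = 866 = a·1 + b·0 (s = 1, t = 0) and r₁ = 360 = a·0 + b·1 (s = 0, t = 1); each new remainder r_{k+1} = r_{k-1} − q_k·r_k inherits s_{k+1} = s_{k-1} − q_k·s_k, t_{k+1} = t_{k-1} − q_k·t_k, so r_k = a·s_k + b·t_k at every step:
  q = 2: r = 146, s = 1 − 2·0 = 1, t = 0 − 2·1 = -2  (check: 866·1 + 360·(-2) = 146)
  q = 2: r = 68, s = 0 − 2·1 = -2, t = 1 − 2·(-2) = 5  (check: 866·(-2) + 360·5 = 68)
  q = 2: r = 10, s = 1 − 2·(-2) = 5, t = -2 − 2·5 = -12  (check: 866·5 + 360·(-12) = 10)
  q = 6: r = 8, s = -2 − 6·5 = -32, t = 5 − 6·(-12) = 77  (check: 866·(-32) + 360·77 = 8)
  q = 1: r = 2, s = 5 − 1·(-32) = 37, t = -12 − 1·77 = -89  (check: 866·37 + 360·(-89) = 2)
The row with r = 2 (the gcd) gives the Bezout coefficients s = 37, t = -89.
Result: 866 · (37) + 360 · (-89) = 2.

gcd(866, 360) = 2; s = 37, t = -89 (check: 866·37 + 360·(-89) = 2).


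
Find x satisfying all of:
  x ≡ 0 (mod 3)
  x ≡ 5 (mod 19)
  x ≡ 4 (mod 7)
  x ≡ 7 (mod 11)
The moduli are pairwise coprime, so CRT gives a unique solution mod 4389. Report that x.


Product of moduli M = 3 · 19 · 7 · 11 = 4389.
Merge one congruence at a time:
  Start: x ≡ 0 (mod 3).
  Combine with x ≡ 5 (mod 19); new modulus lcm = 57.
    Write x = 0 + 3·t and substitute into x ≡ 5 (mod 19): 3·t ≡ 5 − 0 = 5 (mod 19).
    The inverse of 3 mod 19 is 13 (since 3·13 = 39 = 2·19 + 1), so t ≡ 13·5 = 65 ≡ 8 (mod 19).
    Then x = 0 + 3·8 = 24, valid modulo lcm(3, 19) = 57: x ≡ 24 (mod 57).
  Combine with x ≡ 4 (mod 7); new modulus lcm = 399.
    Write x = 24 + 57·t and substitute into x ≡ 4 (mod 7): 57·t ≡ 4 − 24 = -20 (mod 7).
    Reduce coefficients mod 7: 1·t ≡ 1 (mod 7).
    So t ≡ 1 (mod 7).
    Then x = 24 + 57·1 = 81, valid modulo lcm(57, 7) = 399: x ≡ 81 (mod 399).
  Combine with x ≡ 7 (mod 11); new modulus lcm = 4389.
    Write x = 81 + 399·t and substitute into x ≡ 7 (mod 11): 399·t ≡ 7 − 81 = -74 (mod 11).
    Reduce coefficients mod 11: 3·t ≡ 3 (mod 11).
    The inverse of 3 mod 11 is 4 (since 3·4 = 12 = 1·11 + 1), so t ≡ 4·3 = 12 ≡ 1 (mod 11).
    Then x = 81 + 399·1 = 480, valid modulo lcm(399, 11) = 4389: x ≡ 480 (mod 4389).
Verify against each original: 480 mod 3 = 0, 480 mod 19 = 5, 480 mod 7 = 4, 480 mod 11 = 7.

x ≡ 480 (mod 4389).


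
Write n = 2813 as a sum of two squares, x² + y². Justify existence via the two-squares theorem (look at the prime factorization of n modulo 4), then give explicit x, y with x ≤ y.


Step 1: Factor n = 2813 = 29 · 97.
Step 2: Check the mod-4 condition on each prime factor: 29 ≡ 1 (mod 4), exponent 1; 97 ≡ 1 (mod 4), exponent 1.
All primes ≡ 3 (mod 4) appear to even exponent (or don't appear), so by the two-squares theorem n IS expressible as a sum of two squares.
Step 3: Build a representation. Here n = 29 · 97 is a product of primes ≡ 1 (mod 4). Each prime p ≡ 1 (mod 4) is itself a sum of two squares; find a² by testing p − a² for a perfect square:
  29: 29 − 1² = 28, 29 − 2² = 25 = 5² ⇒ 29 = 2² + 5².
  97: 97 − 1² = 96, 97 − 2² = 93, 97 − 3² = 88, 97 − 4² = 81 = 9² ⇒ 97 = 4² + 9².
  Combine using the Brahmagupta–Fibonacci identity (a² + b²)(c² + d²) = (ac − bd)² + (ad + bc)² = (ac + bd)² + (ad − bc)²:
  29 · 97 = 2813: from (2² + 5²)(4² + 9²), take (2·4 − 5·9, 2·9 + 5·4) = (8 − 45, 18 + 20) = (-37, 38); dropping signs (only squares matter) gives (37, 38); check 37² + 38² = 1369 + 1444 = 2813 ✓.
Step 4: Order so x ≤ y and verify: 37² + 38² = 1369 + 1444 = 2813 = n. ✓

n = 2813 = 37² + 38² (one valid representation with x ≤ y).


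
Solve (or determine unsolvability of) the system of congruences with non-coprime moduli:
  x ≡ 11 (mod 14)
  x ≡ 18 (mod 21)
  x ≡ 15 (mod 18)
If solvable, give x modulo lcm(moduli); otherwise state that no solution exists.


Moduli 14, 21, 18 are not pairwise coprime, so CRT works modulo lcm(m_i) when all pairwise compatibility conditions hold.
Pairwise compatibility: gcd(m_i, m_j) must divide a_i - a_j for every pair.
Merge one congruence at a time:
  Start: x ≡ 11 (mod 14).
  Combine with x ≡ 18 (mod 21): gcd(14, 21) = 7; 18 - 11 = 7, which IS divisible by 7, so compatible.
    Write x = 11 + 14·t and substitute into x ≡ 18 (mod 21): 14·t ≡ 18 − 11 = 7 (mod 21).
    Divide the congruence (and modulus) by g = 7: 2·t ≡ 1 (mod 3).
    The inverse of 2 mod 3 is 2 (since 2·2 = 4 = 1·3 + 1), so t ≡ 2·1 = 2 ≡ 2 (mod 3).
    Then x = 11 + 14·2 = 39, valid modulo lcm(14, 21) = 42: x ≡ 39 (mod 42).
  Combine with x ≡ 15 (mod 18): gcd(42, 18) = 6; 15 - 39 = -24, which IS divisible by 6, so compatible.
    Write x = 39 + 42·t and substitute into x ≡ 15 (mod 18): 42·t ≡ 15 − 39 = -24 (mod 18).
    Divide the congruence (and modulus) by g = 6: 7·t ≡ -4 (mod 3).
    Reduce coefficients mod 3: 1·t ≡ 2 (mod 3).
    So t ≡ 2 (mod 3).
    Then x = 39 + 42·2 = 123, valid modulo lcm(42, 18) = 126: x ≡ 123 (mod 126).
Verify: 123 mod 14 = 11, 123 mod 21 = 18, 123 mod 18 = 15.

x ≡ 123 (mod 126).


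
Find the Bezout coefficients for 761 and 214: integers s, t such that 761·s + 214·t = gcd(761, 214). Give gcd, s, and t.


Euclidean algorithm on (761, 214) — divide until remainder is 0:
  761 = 3 · 214 + 119
  214 = 1 · 119 + 95
  119 = 1 · 95 + 24
  95 = 3 · 24 + 23
  24 = 1 · 23 + 1
  23 = 23 · 1 + 0
gcd(761, 214) = 1.
Track Bezout coefficients alongside the remainders: start with r₀ = 761 = a·1 + b·0 (s = 1, t = 0) and r₁ = 214 = a·0 + b·1 (s = 0, t = 1); each new remainder r_{k+1} = r_{k-1} − q_k·r_k inherits s_{k+1} = s_{k-1} − q_k·s_k, t_{k+1} = t_{k-1} − q_k·t_k, so r_k = a·s_k + b·t_k at every step:
  q = 3: r = 119, s = 1 − 3·0 = 1, t = 0 − 3·1 = -3  (check: 761·1 + 214·(-3) = 119)
  q = 1: r = 95, s = 0 − 1·1 = -1, t = 1 − 1·(-3) = 4  (check: 761·(-1) + 214·4 = 95)
  q = 1: r = 24, s = 1 − 1·(-1) = 2, t = -3 − 1·4 = -7  (check: 761·2 + 214·(-7) = 24)
  q = 3: r = 23, s = -1 − 3·2 = -7, t = 4 − 3·(-7) = 25  (check: 761·(-7) + 214·25 = 23)
  q = 1: r = 1, s = 2 − 1·(-7) = 9, t = -7 − 1·25 = -32  (check: 761·9 + 214·(-32) = 1)
The row with r = 1 (the gcd) gives the Bezout coefficients s = 9, t = -32.
Result: 761 · (9) + 214 · (-32) = 1.

gcd(761, 214) = 1; s = 9, t = -32 (check: 761·9 + 214·(-32) = 1).


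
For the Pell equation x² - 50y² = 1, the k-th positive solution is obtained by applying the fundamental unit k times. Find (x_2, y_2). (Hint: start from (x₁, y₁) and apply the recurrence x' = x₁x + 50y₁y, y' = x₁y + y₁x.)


Step 1: Find the fundamental solution (x₁, y₁) of x² - 50y² = 1.
  Expand √50 as a continued fraction. a₀ = ⌊√50⌋ = 7; iterate m_{k+1} = d_k·a_k − m_k, d_{k+1} = (50 − m_{k+1}²)/d_k, a_{k+1} = ⌊(a₀ + m_{k+1})/d_{k+1}⌋ (starting m₀ = 0, d₀ = 1), with convergents p_k = a_k·p_{k-1} + p_{k-2}, q_k = a_k·q_{k-1} + q_{k-2} (p₋₁ = 1, q₋₁ = 0):
  k = 0: a₀ = 7; p₀/q₀ = 7/1; p₀² − 50·q₀² = 49 − 50 = -1.
  k = 1: m = 7, d = 1, a = ⌊(7 + 7)/1⌋ = 14; p/q = (14·7 + 1)/(14·1 + 0) = 99/14; p² − 50·q² = 9801 − 9800 = 1.
  The first convergent with p² − 50·q² = 1 gives the fundamental solution (x₁, y₁) = (99, 14).
Step 2: Apply the recurrence (x_{n+1}, y_{n+1}) = (x₁x_n + 50y₁y_n, x₁y_n + y₁x_n) repeatedly.
  From (x_1, y_1) = (99, 14): x_2 = 99·99 + 50·14·14 = 19601; y_2 = 99·14 + 14·99 = 2772.
Step 3: Verify x_2² - 50·y_2² = 384199201 - 384199200 = 1 (should be 1). ✓

(x_1, y_1) = (99, 14); (x_2, y_2) = (19601, 2772).


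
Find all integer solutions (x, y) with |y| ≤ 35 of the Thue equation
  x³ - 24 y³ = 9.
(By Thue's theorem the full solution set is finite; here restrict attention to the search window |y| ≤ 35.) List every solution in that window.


The equation is x³ - 24y³ = 9. For fixed y, x³ = 24·y³ + 9, so a solution requires the RHS to be a perfect cube.
Strategy: iterate y from -35 to 35, compute RHS = 24·y³ + 9, and check whether it is a (positive or negative) perfect cube.
Check small values of y:
  y = 0: RHS = 9 is not a perfect cube.
  y = 1: RHS = 33 is not a perfect cube.
  y = -1: RHS = -15 is not a perfect cube.
  y = 2: RHS = 201 is not a perfect cube.
  y = -2: RHS = -183 is not a perfect cube.
  y = 3: RHS = 657 is not a perfect cube.
  y = -3: RHS = -639 is not a perfect cube.
Continuing the search up to |y| = 35 finds no solutions either.
No (x, y) in the scanned range satisfies the equation.

No integer solutions with |y| ≤ 35.


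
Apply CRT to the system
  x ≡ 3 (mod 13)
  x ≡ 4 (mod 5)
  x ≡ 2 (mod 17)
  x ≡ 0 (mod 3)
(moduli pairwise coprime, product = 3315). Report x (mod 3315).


Product of moduli M = 13 · 5 · 17 · 3 = 3315.
Merge one congruence at a time:
  Start: x ≡ 3 (mod 13).
  Combine with x ≡ 4 (mod 5); new modulus lcm = 65.
    Write x = 3 + 13·t and substitute into x ≡ 4 (mod 5): 13·t ≡ 4 − 3 = 1 (mod 5).
    Reduce coefficients mod 5: 3·t ≡ 1 (mod 5).
    The inverse of 3 mod 5 is 2 (since 3·2 = 6 = 1·5 + 1), so t ≡ 2·1 = 2 ≡ 2 (mod 5).
    Then x = 3 + 13·2 = 29, valid modulo lcm(13, 5) = 65: x ≡ 29 (mod 65).
  Combine with x ≡ 2 (mod 17); new modulus lcm = 1105.
    Write x = 29 + 65·t and substitute into x ≡ 2 (mod 17): 65·t ≡ 2 − 29 = -27 (mod 17).
    Reduce coefficients mod 17: 14·t ≡ 7 (mod 17).
    The inverse of 14 mod 17 is 11 (since 14·11 = 154 = 9·17 + 1), so t ≡ 11·7 = 77 ≡ 9 (mod 17).
    Then x = 29 + 65·9 = 614, valid modulo lcm(65, 17) = 1105: x ≡ 614 (mod 1105).
  Combine with x ≡ 0 (mod 3); new modulus lcm = 3315.
    Write x = 614 + 1105·t and substitute into x ≡ 0 (mod 3): 1105·t ≡ 0 − 614 = -614 (mod 3).
    Reduce coefficients mod 3: 1·t ≡ 1 (mod 3).
    So t ≡ 1 (mod 3).
    Then x = 614 + 1105·1 = 1719, valid modulo lcm(1105, 3) = 3315: x ≡ 1719 (mod 3315).
Verify against each original: 1719 mod 13 = 3, 1719 mod 5 = 4, 1719 mod 17 = 2, 1719 mod 3 = 0.

x ≡ 1719 (mod 3315).


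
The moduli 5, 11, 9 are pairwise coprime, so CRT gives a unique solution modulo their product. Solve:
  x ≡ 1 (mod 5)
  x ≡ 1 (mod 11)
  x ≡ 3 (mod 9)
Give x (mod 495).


Moduli 5, 11, 9 are pairwise coprime; by CRT there is a unique solution modulo M = 5 · 11 · 9 = 495.
Solve pairwise, accumulating the modulus:
  Start with x ≡ 1 (mod 5).
  Combine with x ≡ 1 (mod 11): since gcd(5, 11) = 1, we get a unique residue mod 55.
    Write x = 1 + 5·t and substitute into x ≡ 1 (mod 11): 5·t ≡ 1 − 1 = 0 (mod 11).
    The inverse of 5 mod 11 is 9 (since 5·9 = 45 = 4·11 + 1), so t ≡ 9·0 = 0 ≡ 0 (mod 11).
    Then x = 1 + 5·0 = 1, valid modulo lcm(5, 11) = 55: x ≡ 1 (mod 55).
  Combine with x ≡ 3 (mod 9): since gcd(55, 9) = 1, we get a unique residue mod 495.
    Write x = 1 + 55·t and substitute into x ≡ 3 (mod 9): 55·t ≡ 3 − 1 = 2 (mod 9).
    Reduce coefficients mod 9: 1·t ≡ 2 (mod 9).
    So t ≡ 2 (mod 9).
    Then x = 1 + 55·2 = 111, valid modulo lcm(55, 9) = 495: x ≡ 111 (mod 495).
Verify: 111 mod 5 = 1 ✓, 111 mod 11 = 1 ✓, 111 mod 9 = 3 ✓.

x ≡ 111 (mod 495).


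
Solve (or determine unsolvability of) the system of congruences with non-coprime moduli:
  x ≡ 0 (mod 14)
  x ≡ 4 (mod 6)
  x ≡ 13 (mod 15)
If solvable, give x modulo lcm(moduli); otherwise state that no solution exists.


Moduli 14, 6, 15 are not pairwise coprime, so CRT works modulo lcm(m_i) when all pairwise compatibility conditions hold.
Pairwise compatibility: gcd(m_i, m_j) must divide a_i - a_j for every pair.
Merge one congruence at a time:
  Start: x ≡ 0 (mod 14).
  Combine with x ≡ 4 (mod 6): gcd(14, 6) = 2; 4 - 0 = 4, which IS divisible by 2, so compatible.
    Write x = 0 + 14·t and substitute into x ≡ 4 (mod 6): 14·t ≡ 4 − 0 = 4 (mod 6).
    Divide the congruence (and modulus) by g = 2: 7·t ≡ 2 (mod 3).
    Reduce coefficients mod 3: 1·t ≡ 2 (mod 3).
    So t ≡ 2 (mod 3).
    Then x = 0 + 14·2 = 28, valid modulo lcm(14, 6) = 42: x ≡ 28 (mod 42).
  Combine with x ≡ 13 (mod 15): gcd(42, 15) = 3; 13 - 28 = -15, which IS divisible by 3, so compatible.
    Write x = 28 + 42·t and substitute into x ≡ 13 (mod 15): 42·t ≡ 13 − 28 = -15 (mod 15).
    Divide the congruence (and modulus) by g = 3: 14·t ≡ -5 (mod 5).
    Reduce coefficients mod 5: 4·t ≡ 0 (mod 5).
    The inverse of 4 mod 5 is 4 (since 4·4 = 16 = 3·5 + 1), so t ≡ 4·0 = 0 ≡ 0 (mod 5).
    Then x = 28 + 42·0 = 28, valid modulo lcm(42, 15) = 210: x ≡ 28 (mod 210).
Verify: 28 mod 14 = 0, 28 mod 6 = 4, 28 mod 15 = 13.

x ≡ 28 (mod 210).


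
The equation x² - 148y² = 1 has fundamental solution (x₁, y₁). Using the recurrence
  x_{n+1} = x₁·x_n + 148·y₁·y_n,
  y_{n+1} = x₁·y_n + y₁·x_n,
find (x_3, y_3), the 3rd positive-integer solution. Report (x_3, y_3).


Step 1: Find the fundamental solution (x₁, y₁) of x² - 148y² = 1.
  Expand √148 as a continued fraction. a₀ = ⌊√148⌋ = 12; iterate m_{k+1} = d_k·a_k − m_k, d_{k+1} = (148 − m_{k+1}²)/d_k, a_{k+1} = ⌊(a₀ + m_{k+1})/d_{k+1}⌋ (starting m₀ = 0, d₀ = 1), with convergents p_k = a_k·p_{k-1} + p_{k-2}, q_k = a_k·q_{k-1} + q_{k-2} (p₋₁ = 1, q₋₁ = 0):
  k = 0: a₀ = 12; p₀/q₀ = 12/1; p₀² − 148·q₀² = 144 − 148 = -4.
  k = 1: m = 12, d = 4, a = ⌊(12 + 12)/4⌋ = 6; p/q = (6·12 + 1)/(6·1 + 0) = 73/6; p² − 148·q² = 5329 − 5328 = 1.
  The first convergent with p² − 148·q² = 1 gives the fundamental solution (x₁, y₁) = (73, 6).
Step 2: Apply the recurrence (x_{n+1}, y_{n+1}) = (x₁x_n + 148y₁y_n, x₁y_n + y₁x_n) repeatedly.
  From (x_1, y_1) = (73, 6): x_2 = 73·73 + 148·6·6 = 10657; y_2 = 73·6 + 6·73 = 876.
  From (x_2, y_2) = (10657, 876): x_3 = 73·10657 + 148·6·876 = 1555849; y_3 = 73·876 + 6·10657 = 127890.
Step 3: Verify x_3² - 148·y_3² = 2420666110801 - 2420666110800 = 1 (should be 1). ✓

(x_1, y_1) = (73, 6); (x_3, y_3) = (1555849, 127890).


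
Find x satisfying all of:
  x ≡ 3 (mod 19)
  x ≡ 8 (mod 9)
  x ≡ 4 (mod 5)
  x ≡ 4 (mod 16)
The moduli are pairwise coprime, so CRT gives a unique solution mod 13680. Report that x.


Product of moduli M = 19 · 9 · 5 · 16 = 13680.
Merge one congruence at a time:
  Start: x ≡ 3 (mod 19).
  Combine with x ≡ 8 (mod 9); new modulus lcm = 171.
    Write x = 3 + 19·t and substitute into x ≡ 8 (mod 9): 19·t ≡ 8 − 3 = 5 (mod 9).
    Reduce coefficients mod 9: 1·t ≡ 5 (mod 9).
    So t ≡ 5 (mod 9).
    Then x = 3 + 19·5 = 98, valid modulo lcm(19, 9) = 171: x ≡ 98 (mod 171).
  Combine with x ≡ 4 (mod 5); new modulus lcm = 855.
    Write x = 98 + 171·t and substitute into x ≡ 4 (mod 5): 171·t ≡ 4 − 98 = -94 (mod 5).
    Reduce coefficients mod 5: 1·t ≡ 1 (mod 5).
    So t ≡ 1 (mod 5).
    Then x = 98 + 171·1 = 269, valid modulo lcm(171, 5) = 855: x ≡ 269 (mod 855).
  Combine with x ≡ 4 (mod 16); new modulus lcm = 13680.
    Write x = 269 + 855·t and substitute into x ≡ 4 (mod 16): 855·t ≡ 4 − 269 = -265 (mod 16).
    Reduce coefficients mod 16: 7·t ≡ 7 (mod 16).
    The inverse of 7 mod 16 is 7 (since 7·7 = 49 = 3·16 + 1), so t ≡ 7·7 = 49 ≡ 1 (mod 16).
    Then x = 269 + 855·1 = 1124, valid modulo lcm(855, 16) = 13680: x ≡ 1124 (mod 13680).
Verify against each original: 1124 mod 19 = 3, 1124 mod 9 = 8, 1124 mod 5 = 4, 1124 mod 16 = 4.

x ≡ 1124 (mod 13680).


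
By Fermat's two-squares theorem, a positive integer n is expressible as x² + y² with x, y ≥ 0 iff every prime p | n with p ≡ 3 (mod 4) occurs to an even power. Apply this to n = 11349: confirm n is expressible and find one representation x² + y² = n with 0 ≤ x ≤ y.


Step 1: Factor n = 11349 = 3^2 · 13 · 97.
Step 2: Check the mod-4 condition on each prime factor: 3 ≡ 3 (mod 4), exponent 2 (must be even); 13 ≡ 1 (mod 4), exponent 1; 97 ≡ 1 (mod 4), exponent 1.
All primes ≡ 3 (mod 4) appear to even exponent (or don't appear), so by the two-squares theorem n IS expressible as a sum of two squares.
Step 3: Build a representation. Group n = k² · m with k = 3 and m = 13 · 97 = 1261 (a product of primes ≡ 1 (mod 4)); a representation of m scales to one of n via (k·x)² + (k·y)² = k²(x² + y²). Each prime p ≡ 1 (mod 4) is itself a sum of two squares; find a² by testing p − a² for a perfect square:
  13: 13 − 1² = 12, 13 − 2² = 9 = 3² ⇒ 13 = 2² + 3².
  97: 97 − 1² = 96, 97 − 2² = 93, 97 − 3² = 88, 97 − 4² = 81 = 9² ⇒ 97 = 4² + 9².
  Combine using the Brahmagupta–Fibonacci identity (a² + b²)(c² + d²) = (ac − bd)² + (ad + bc)² = (ac + bd)² + (ad − bc)²:
  13 · 97 = 1261: from (2² + 3²)(4² + 9²), take (2·4 − 3·9, 2·9 + 3·4) = (8 − 27, 18 + 12) = (-19, 30); dropping signs (only squares matter) gives (19, 30); check 19² + 30² = 361 + 900 = 1261 ✓.
  Scale by k = 3: (3·19, 3·30) = (57, 90).
Step 4: Order so x ≤ y and verify: 57² + 90² = 3249 + 8100 = 11349 = n. ✓

n = 11349 = 57² + 90² (one valid representation with x ≤ y).


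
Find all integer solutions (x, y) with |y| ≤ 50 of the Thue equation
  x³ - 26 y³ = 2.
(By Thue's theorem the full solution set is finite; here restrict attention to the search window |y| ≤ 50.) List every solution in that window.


The equation is x³ - 26y³ = 2. For fixed y, x³ = 26·y³ + 2, so a solution requires the RHS to be a perfect cube.
Strategy: iterate y from -50 to 50, compute RHS = 26·y³ + 2, and check whether it is a (positive or negative) perfect cube.
Check small values of y:
  y = 0: RHS = 2 is not a perfect cube.
  y = 1: RHS = 28 is not a perfect cube.
  y = -1: RHS = -24 is not a perfect cube.
  y = 2: RHS = 210 is not a perfect cube.
  y = -2: RHS = -206 is not a perfect cube.
  y = 3: RHS = 704 is not a perfect cube.
  y = -3: RHS = -700 is not a perfect cube.
Continuing the search up to |y| = 50 finds no solutions either.
No (x, y) in the scanned range satisfies the equation.

No integer solutions with |y| ≤ 50.


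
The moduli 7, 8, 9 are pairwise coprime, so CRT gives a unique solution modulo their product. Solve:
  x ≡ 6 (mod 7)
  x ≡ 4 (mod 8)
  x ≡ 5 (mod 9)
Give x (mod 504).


Moduli 7, 8, 9 are pairwise coprime; by CRT there is a unique solution modulo M = 7 · 8 · 9 = 504.
Solve pairwise, accumulating the modulus:
  Start with x ≡ 6 (mod 7).
  Combine with x ≡ 4 (mod 8): since gcd(7, 8) = 1, we get a unique residue mod 56.
    Write x = 6 + 7·t and substitute into x ≡ 4 (mod 8): 7·t ≡ 4 − 6 = -2 (mod 8).
    Reduce coefficients mod 8: 7·t ≡ 6 (mod 8).
    The inverse of 7 mod 8 is 7 (since 7·7 = 49 = 6·8 + 1), so t ≡ 7·6 = 42 ≡ 2 (mod 8).
    Then x = 6 + 7·2 = 20, valid modulo lcm(7, 8) = 56: x ≡ 20 (mod 56).
  Combine with x ≡ 5 (mod 9): since gcd(56, 9) = 1, we get a unique residue mod 504.
    Write x = 20 + 56·t and substitute into x ≡ 5 (mod 9): 56·t ≡ 5 − 20 = -15 (mod 9).
    Reduce coefficients mod 9: 2·t ≡ 3 (mod 9).
    The inverse of 2 mod 9 is 5 (since 2·5 = 10 = 1·9 + 1), so t ≡ 5·3 = 15 ≡ 6 (mod 9).
    Then x = 20 + 56·6 = 356, valid modulo lcm(56, 9) = 504: x ≡ 356 (mod 504).
Verify: 356 mod 7 = 6 ✓, 356 mod 8 = 4 ✓, 356 mod 9 = 5 ✓.

x ≡ 356 (mod 504).


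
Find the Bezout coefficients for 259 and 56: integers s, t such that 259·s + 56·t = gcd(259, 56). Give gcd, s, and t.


Euclidean algorithm on (259, 56) — divide until remainder is 0:
  259 = 4 · 56 + 35
  56 = 1 · 35 + 21
  35 = 1 · 21 + 14
  21 = 1 · 14 + 7
  14 = 2 · 7 + 0
gcd(259, 56) = 7.
Track Bezout coefficients alongside the remainders: start with r₀ = 259 = a·1 + b·0 (s = 1, t = 0) and r₁ = 56 = a·0 + b·1 (s = 0, t = 1); each new remainder r_{k+1} = r_{k-1} − q_k·r_k inherits s_{k+1} = s_{k-1} − q_k·s_k, t_{k+1} = t_{k-1} − q_k·t_k, so r_k = a·s_k + b·t_k at every step:
  q = 4: r = 35, s = 1 − 4·0 = 1, t = 0 − 4·1 = -4  (check: 259·1 + 56·(-4) = 35)
  q = 1: r = 21, s = 0 − 1·1 = -1, t = 1 − 1·(-4) = 5  (check: 259·(-1) + 56·5 = 21)
  q = 1: r = 14, s = 1 − 1·(-1) = 2, t = -4 − 1·5 = -9  (check: 259·2 + 56·(-9) = 14)
  q = 1: r = 7, s = -1 − 1·2 = -3, t = 5 − 1·(-9) = 14  (check: 259·(-3) + 56·14 = 7)
The row with r = 7 (the gcd) gives the Bezout coefficients s = -3, t = 14.
Result: 259 · (-3) + 56 · (14) = 7.

gcd(259, 56) = 7; s = -3, t = 14 (check: 259·(-3) + 56·14 = 7).
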